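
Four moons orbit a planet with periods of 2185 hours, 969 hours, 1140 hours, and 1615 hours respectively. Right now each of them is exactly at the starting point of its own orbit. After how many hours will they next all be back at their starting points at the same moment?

445740 hours

They coincide at every common multiple of the periods; the first is the LCM.
2185 = 5 × 19 × 23
969 = 3 × 17 × 19
1140 = 2^2 × 3 × 5 × 19
1615 = 5 × 17 × 19
LCM(2185, 969, 1140, 1615) = 2^2 × 3 × 5 × 17 × 19 × 23 = 445740.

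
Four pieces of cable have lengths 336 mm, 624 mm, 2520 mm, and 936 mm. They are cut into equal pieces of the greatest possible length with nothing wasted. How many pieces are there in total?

184

Piece length = gcd(336, 624, 2520, 936).
336 = 2^4 × 3 × 7
624 = 2^4 × 3 × 13
2520 = 2^3 × 3^2 × 5 × 7
936 = 2^3 × 3^2 × 13
gcd(336, 624, 2520, 936) = 2^3 × 3 = 24.
Total pieces = 336/24 + 624/24 + 2520/24 + 936/24 = 14 + 26 + 105 + 39 = 184.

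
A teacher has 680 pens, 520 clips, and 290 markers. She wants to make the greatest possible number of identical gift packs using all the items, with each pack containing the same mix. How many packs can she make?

The pack count must divide each quantity, so the greatest is gcd(680, 520, 290).
680 = 2^3 × 5 × 17
520 = 2^3 × 5 × 13
290 = 2 × 5 × 29
gcd(680, 520, 290) = 2 × 5 = 10.

10 packs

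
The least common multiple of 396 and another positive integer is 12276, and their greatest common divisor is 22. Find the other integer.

gcd × lcm = product of the two integers, so the other integer is (22 × 12276) / 396 = 682.

682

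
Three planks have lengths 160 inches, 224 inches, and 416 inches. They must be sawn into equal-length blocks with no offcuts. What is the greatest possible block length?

32 inches

This is the greatest common divisor of 160, 224, and 416.
160 = 2^5 × 5
224 = 2^5 × 7
416 = 2^5 × 13
gcd(160, 224, 416) = 2^5 = 32.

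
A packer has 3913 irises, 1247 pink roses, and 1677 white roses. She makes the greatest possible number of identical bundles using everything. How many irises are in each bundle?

Number of bundles = gcd(3913, 1247, 1677).
3913 = 7 × 13 × 43
1247 = 29 × 43
1677 = 3 × 13 × 43
gcd(3913, 1247, 1677) = 43.
irises per bundle = 3913 / 43 = 91.

91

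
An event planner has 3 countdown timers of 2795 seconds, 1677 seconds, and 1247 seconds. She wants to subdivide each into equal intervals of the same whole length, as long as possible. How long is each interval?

The interval must divide each timer length; the longest such is the gcd.
2795 = 5 × 13 × 43
1677 = 3 × 13 × 43
1247 = 29 × 43
gcd(2795, 1677, 1247) = 43.

43 seconds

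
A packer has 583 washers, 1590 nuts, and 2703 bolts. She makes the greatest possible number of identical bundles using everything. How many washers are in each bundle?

Number of bundles = gcd(583, 1590, 2703).
583 = 11 × 53
1590 = 2 × 3 × 5 × 53
2703 = 3 × 17 × 53
gcd(583, 1590, 2703) = 53.
washers per bundle = 583 / 53 = 11.

11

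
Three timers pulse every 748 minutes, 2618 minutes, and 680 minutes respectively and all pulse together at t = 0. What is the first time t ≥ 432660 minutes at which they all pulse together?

471240 minutes

Joint pulses occur at multiples of LCM(748, 2618, 680).
748 = 2^2 × 11 × 17
2618 = 2 × 7 × 11 × 17
680 = 2^3 × 5 × 17
LCM(748, 2618, 680) = 2^3 × 5 × 7 × 11 × 17 = 52360.
Smallest multiple of 52360 that is ≥ 432660: ⌈432660/52360⌉ × 52360 = 9 × 52360 = 471240.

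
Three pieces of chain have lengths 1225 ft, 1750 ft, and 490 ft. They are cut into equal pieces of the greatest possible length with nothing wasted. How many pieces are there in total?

99

Piece length = gcd(1225, 1750, 490).
1225 = 5^2 × 7^2
1750 = 2 × 5^3 × 7
490 = 2 × 5 × 7^2
gcd(1225, 1750, 490) = 5 × 7 = 35.
Total pieces = 1225/35 + 1750/35 + 490/35 = 35 + 50 + 14 = 99.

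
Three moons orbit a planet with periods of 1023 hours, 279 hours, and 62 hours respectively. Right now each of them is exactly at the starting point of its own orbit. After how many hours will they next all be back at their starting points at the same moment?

The first simultaneous occurrence is after LCM of the individual periods.
1023 = 3 × 11 × 31
279 = 3^2 × 31
62 = 2 × 31
LCM(1023, 279, 62) = 2 × 3^2 × 11 × 31 = 6138.

6138 hours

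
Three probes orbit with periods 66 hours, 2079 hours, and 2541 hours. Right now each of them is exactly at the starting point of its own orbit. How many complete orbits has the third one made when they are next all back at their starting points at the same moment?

18 orbits

They are all back at their starting positions together after one LCM of the periods.
66 = 2 × 3 × 11
2079 = 3^3 × 7 × 11
2541 = 3 × 7 × 11^2
LCM(66, 2079, 2541) = 2 × 3^3 × 7 × 11^2 = 45738.
Orbits for period 2541: 45738 / 2541 = 18.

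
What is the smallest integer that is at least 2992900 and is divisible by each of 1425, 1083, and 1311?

3113625

The integer must be a common multiple of 1425, 1083, and 1311, so a multiple of their LCM.
1425 = 3 × 5^2 × 19
1083 = 3 × 19^2
1311 = 3 × 19 × 23
LCM(1425, 1083, 1311) = 3 × 5^2 × 19^2 × 23 = 622725.
Smallest multiple of 622725 that is ≥ 2992900: ⌈2992900/622725⌉ × 622725 = 5 × 622725 = 3113625.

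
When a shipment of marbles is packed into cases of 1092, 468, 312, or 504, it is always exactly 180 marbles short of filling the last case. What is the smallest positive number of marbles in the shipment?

Being 180 short of a full case of size k means N ≡ −180 (mod k), i.e. N + 180 is a multiple of each size.
1092 = 2^2 × 3 × 7 × 13
468 = 2^2 × 3^2 × 13
312 = 2^3 × 3 × 13
504 = 2^3 × 3^2 × 7
LCM(1092, 468, 312, 504) = 2^3 × 3^2 × 7 × 13 = 6552.
Smallest positive N is 6552 − 180 = 6372.

6372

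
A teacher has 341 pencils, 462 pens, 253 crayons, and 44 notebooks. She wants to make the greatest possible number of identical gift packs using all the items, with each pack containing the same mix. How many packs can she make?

The pack count must divide each quantity, so the greatest is gcd(341, 462, 253, 44).
341 = 11 × 31
462 = 2 × 3 × 7 × 11
253 = 11 × 23
44 = 2^2 × 11
gcd(341, 462, 253, 44) = 11.

11 packs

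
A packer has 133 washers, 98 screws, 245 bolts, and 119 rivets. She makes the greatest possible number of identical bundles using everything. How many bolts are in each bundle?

Number of bundles = gcd(133, 98, 245, 119).
133 = 7 × 19
98 = 2 × 7^2
245 = 5 × 7^2
119 = 7 × 17
gcd(133, 98, 245, 119) = 7.
bolts per bundle = 245 / 7 = 35.

35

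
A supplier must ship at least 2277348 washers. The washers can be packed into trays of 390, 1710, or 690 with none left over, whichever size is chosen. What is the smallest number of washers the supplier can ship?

The number of washers must be a common multiple of 390, 1710, and 690, so a multiple of their LCM.
390 = 2 × 3 × 5 × 13
1710 = 2 × 3^2 × 5 × 19
690 = 2 × 3 × 5 × 23
LCM(390, 1710, 690) = 2 × 3^2 × 5 × 13 × 19 × 23 = 511290.
Smallest multiple of 511290 that is ≥ 2277348: ⌈2277348/511290⌉ × 511290 = 5 × 511290 = 2556450.

2556450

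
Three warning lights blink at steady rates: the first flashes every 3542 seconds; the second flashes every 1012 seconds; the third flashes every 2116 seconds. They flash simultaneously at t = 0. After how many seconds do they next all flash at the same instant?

They coincide at every common multiple of the periods; the first is the LCM.
3542 = 2 × 7 × 11 × 23
1012 = 2^2 × 11 × 23
2116 = 2^2 × 23^2
LCM(3542, 1012, 2116) = 2^2 × 7 × 11 × 23^2 = 162932.

162932 seconds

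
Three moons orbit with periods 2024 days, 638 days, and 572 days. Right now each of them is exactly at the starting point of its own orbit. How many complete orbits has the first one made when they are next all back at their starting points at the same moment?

All finish a whole number of cycles simultaneously at t = LCM of the periods.
2024 = 2^3 × 11 × 23
638 = 2 × 11 × 29
572 = 2^2 × 11 × 13
LCM(2024, 638, 572) = 2^3 × 11 × 13 × 23 × 29 = 763048.
Orbits for period 2024: 763048 / 2024 = 377.

377 orbits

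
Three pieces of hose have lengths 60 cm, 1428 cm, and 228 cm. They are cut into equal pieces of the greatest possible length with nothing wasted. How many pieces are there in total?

143

Piece length = gcd(60, 1428, 228).
60 = 2^2 × 3 × 5
1428 = 2^2 × 3 × 7 × 17
228 = 2^2 × 3 × 19
gcd(60, 1428, 228) = 2^2 × 3 = 12.
Total pieces = 60/12 + 1428/12 + 228/12 = 5 + 119 + 19 = 143.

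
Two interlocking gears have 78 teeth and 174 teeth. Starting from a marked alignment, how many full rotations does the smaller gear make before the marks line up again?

The first common completion time is the LCM of the periods.
78 = 2 × 3 × 13
174 = 2 × 3 × 29
LCM(78, 174) = 2 × 3 × 13 × 29 = 2262.
Rotations for period 78: 2262 / 78 = 29.

29 rotations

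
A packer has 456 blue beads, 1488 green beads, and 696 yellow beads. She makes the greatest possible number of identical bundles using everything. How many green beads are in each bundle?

62

Number of bundles = gcd(456, 1488, 696).
456 = 2^3 × 3 × 19
1488 = 2^4 × 3 × 31
696 = 2^3 × 3 × 29
gcd(456, 1488, 696) = 2^3 × 3 = 24.
green beads per bundle = 1488 / 24 = 62.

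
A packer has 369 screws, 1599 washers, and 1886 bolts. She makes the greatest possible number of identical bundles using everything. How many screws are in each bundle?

9

Number of bundles = gcd(369, 1599, 1886).
369 = 3^2 × 41
1599 = 3 × 13 × 41
1886 = 2 × 23 × 41
gcd(369, 1599, 1886) = 41.
screws per bundle = 369 / 41 = 9.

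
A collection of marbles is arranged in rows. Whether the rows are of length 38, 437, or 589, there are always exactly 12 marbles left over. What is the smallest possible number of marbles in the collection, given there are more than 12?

27106

N − 12 must be a common multiple of 38, 437, and 589.
38 = 2 × 19
437 = 19 × 23
589 = 19 × 31
LCM(38, 437, 589) = 2 × 19 × 23 × 31 = 27094.
Smallest N > 12 is LCM + 12 = 27094 + 12 = 27106.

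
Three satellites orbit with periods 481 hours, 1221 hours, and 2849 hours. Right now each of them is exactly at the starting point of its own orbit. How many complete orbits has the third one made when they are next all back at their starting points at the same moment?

39 orbits

The first common completion time is the LCM of the periods.
481 = 13 × 37
1221 = 3 × 11 × 37
2849 = 7 × 11 × 37
LCM(481, 1221, 2849) = 3 × 7 × 11 × 13 × 37 = 111111.
Orbits for period 2849: 111111 / 2849 = 39.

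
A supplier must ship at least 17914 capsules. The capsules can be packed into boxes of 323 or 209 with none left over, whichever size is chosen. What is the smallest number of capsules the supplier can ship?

21318

The number of capsules must be a common multiple of 323 and 209, so a multiple of their LCM.
323 = 17 × 19
209 = 11 × 19
LCM(323, 209) = 11 × 17 × 19 = 3553.
Smallest multiple of 3553 that is ≥ 17914: ⌈17914/3553⌉ × 3553 = 6 × 3553 = 21318.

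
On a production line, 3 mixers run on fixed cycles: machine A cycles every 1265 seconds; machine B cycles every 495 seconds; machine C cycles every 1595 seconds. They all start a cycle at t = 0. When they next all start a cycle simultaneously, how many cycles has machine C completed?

207 cycles

All finish a whole number of cycles simultaneously at t = LCM of the periods.
1265 = 5 × 11 × 23
495 = 3^2 × 5 × 11
1595 = 5 × 11 × 29
LCM(1265, 495, 1595) = 3^2 × 5 × 11 × 23 × 29 = 330165.
Cycles for period 1595: 330165 / 1595 = 207.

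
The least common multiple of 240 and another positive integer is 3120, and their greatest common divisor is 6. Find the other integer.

78

gcd × lcm = product of the two integers, so the other integer is (6 × 3120) / 240 = 78.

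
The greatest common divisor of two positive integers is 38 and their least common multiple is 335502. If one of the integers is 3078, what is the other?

For two integers, gcd × lcm = product, so the other is (38 × 335502) / 3078 = 12749076 / 3078 = 4142.

4142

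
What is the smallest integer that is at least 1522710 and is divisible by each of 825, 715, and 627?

The integer must be a common multiple of 825, 715, and 627, so a multiple of their LCM.
825 = 3 × 5^2 × 11
715 = 5 × 11 × 13
627 = 3 × 11 × 19
LCM(825, 715, 627) = 3 × 5^2 × 11 × 13 × 19 = 203775.
Smallest multiple of 203775 that is ≥ 1522710: ⌈1522710/203775⌉ × 203775 = 8 × 203775 = 1630200.

1630200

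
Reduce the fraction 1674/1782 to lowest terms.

1674 = 2 × 3^3 × 31
1782 = 2 × 3^4 × 11
gcd(1674, 1782) = 2 × 3^3 = 54.
Divide numerator and denominator by 54: 1674/1782 = 31/33.

31/33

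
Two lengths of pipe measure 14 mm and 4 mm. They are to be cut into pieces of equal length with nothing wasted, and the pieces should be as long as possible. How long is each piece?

By the Euclidean algorithm:
14 = 3 × 4 + 2
4 = 2 × 2 + 0
gcd(14, 4) = 2.

2 mm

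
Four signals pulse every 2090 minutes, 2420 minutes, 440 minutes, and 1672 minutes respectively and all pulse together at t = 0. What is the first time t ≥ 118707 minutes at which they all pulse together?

183920 minutes

Joint pulses occur at multiples of LCM(2090, 2420, 440, 1672).
2090 = 2 × 5 × 11 × 19
2420 = 2^2 × 5 × 11^2
440 = 2^3 × 5 × 11
1672 = 2^3 × 11 × 19
LCM(2090, 2420, 440, 1672) = 2^3 × 5 × 11^2 × 19 = 91960.
Smallest multiple of 91960 that is ≥ 118707: ⌈118707/91960⌉ × 91960 = 2 × 91960 = 183920.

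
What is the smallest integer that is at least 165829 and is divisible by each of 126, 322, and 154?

191268

The integer must be a common multiple of 126, 322, and 154, so a multiple of their LCM.
126 = 2 × 3^2 × 7
322 = 2 × 7 × 23
154 = 2 × 7 × 11
LCM(126, 322, 154) = 2 × 3^2 × 7 × 11 × 23 = 31878.
Smallest multiple of 31878 that is ≥ 165829: ⌈165829/31878⌉ × 31878 = 6 × 31878 = 191268.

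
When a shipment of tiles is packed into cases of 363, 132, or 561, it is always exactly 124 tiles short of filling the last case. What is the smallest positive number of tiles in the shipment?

24560

Being 124 short of a full case of size k means N ≡ −124 (mod k), i.e. N + 124 is a multiple of each size.
363 = 3 × 11^2
132 = 2^2 × 3 × 11
561 = 3 × 11 × 17
LCM(363, 132, 561) = 2^2 × 3 × 11^2 × 17 = 24684.
Smallest positive N is 24684 − 124 = 24560.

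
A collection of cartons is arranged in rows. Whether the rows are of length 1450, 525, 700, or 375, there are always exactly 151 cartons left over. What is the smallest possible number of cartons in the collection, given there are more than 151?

304651

N − 151 must be a common multiple of 1450, 525, 700, and 375.
1450 = 2 × 5^2 × 29
525 = 3 × 5^2 × 7
700 = 2^2 × 5^2 × 7
375 = 3 × 5^3
LCM(1450, 525, 700, 375) = 2^2 × 3 × 5^3 × 7 × 29 = 304500.
Smallest N > 151 is LCM + 151 = 304500 + 151 = 304651.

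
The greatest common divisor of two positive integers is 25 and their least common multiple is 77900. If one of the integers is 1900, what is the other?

For two integers, gcd × lcm = product, so the other is (25 × 77900) / 1900 = 1947500 / 1900 = 1025.

1025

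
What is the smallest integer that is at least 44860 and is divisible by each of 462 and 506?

The integer must be a common multiple of 462 and 506, so a multiple of their LCM.
462 = 2 × 3 × 7 × 11
506 = 2 × 11 × 23
LCM(462, 506) = 2 × 3 × 7 × 11 × 23 = 10626.
Smallest multiple of 10626 that is ≥ 44860: ⌈44860/10626⌉ × 10626 = 5 × 10626 = 53130.

53130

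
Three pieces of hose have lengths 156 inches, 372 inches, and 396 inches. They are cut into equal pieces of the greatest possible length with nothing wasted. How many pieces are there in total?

Piece length = gcd(156, 372, 396).
156 = 2^2 × 3 × 13
372 = 2^2 × 3 × 31
396 = 2^2 × 3^2 × 11
gcd(156, 372, 396) = 2^2 × 3 = 12.
Total pieces = 156/12 + 372/12 + 396/12 = 13 + 31 + 33 = 77.

77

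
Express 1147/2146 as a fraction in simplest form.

31/58

1147 = 31 × 37
2146 = 2 × 29 × 37
gcd(1147, 2146) = 37.
Divide numerator and denominator by 37: 1147/2146 = 31/58.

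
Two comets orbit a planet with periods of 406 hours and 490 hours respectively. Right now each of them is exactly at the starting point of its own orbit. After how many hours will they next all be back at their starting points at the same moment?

We need the least common multiple of the intervals.
406 = 2 × 7 × 29
490 = 2 × 5 × 7^2
LCM(406, 490) = 2 × 5 × 7^2 × 29 = 14210.

14210 hours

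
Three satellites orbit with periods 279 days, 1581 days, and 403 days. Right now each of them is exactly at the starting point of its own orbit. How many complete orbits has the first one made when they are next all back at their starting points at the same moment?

They are all back at their starting positions together after one LCM of the periods.
279 = 3^2 × 31
1581 = 3 × 17 × 31
403 = 13 × 31
LCM(279, 1581, 403) = 3^2 × 13 × 17 × 31 = 61659.
Orbits for period 279: 61659 / 279 = 221.

221 orbits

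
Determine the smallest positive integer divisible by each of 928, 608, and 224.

123424

928 = 2^5 × 29
608 = 2^5 × 19
224 = 2^5 × 7
LCM(928, 608, 224) = 2^5 × 7 × 19 × 29 = 123424.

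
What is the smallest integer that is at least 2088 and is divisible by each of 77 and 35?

2310

The integer must be a common multiple of 77 and 35, so a multiple of their LCM.
77 = 7 × 11
35 = 5 × 7
LCM(77, 35) = 5 × 7 × 11 = 385.
Smallest multiple of 385 that is ≥ 2088: ⌈2088/385⌉ × 385 = 6 × 385 = 2310.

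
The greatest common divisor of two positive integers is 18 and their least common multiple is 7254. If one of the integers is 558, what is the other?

234

For two integers, gcd × lcm = product, so the other is (18 × 7254) / 558 = 130572 / 558 = 234.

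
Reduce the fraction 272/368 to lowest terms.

272 = 2^4 × 17
368 = 2^4 × 23
gcd(272, 368) = 2^4 = 16.
Divide numerator and denominator by 16: 272/368 = 17/23.

17/23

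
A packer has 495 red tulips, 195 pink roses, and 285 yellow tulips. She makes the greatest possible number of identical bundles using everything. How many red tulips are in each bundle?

Number of bundles = gcd(495, 195, 285).
495 = 3^2 × 5 × 11
195 = 3 × 5 × 13
285 = 3 × 5 × 19
gcd(495, 195, 285) = 3 × 5 = 15.
red tulips per bundle = 495 / 15 = 33.

33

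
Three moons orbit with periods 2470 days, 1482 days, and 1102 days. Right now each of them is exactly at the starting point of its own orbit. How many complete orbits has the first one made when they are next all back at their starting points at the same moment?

87 orbits

They are all back at their starting positions together after one LCM of the periods.
2470 = 2 × 5 × 13 × 19
1482 = 2 × 3 × 13 × 19
1102 = 2 × 19 × 29
LCM(2470, 1482, 1102) = 2 × 3 × 5 × 13 × 19 × 29 = 214890.
Orbits for period 2470: 214890 / 2470 = 87.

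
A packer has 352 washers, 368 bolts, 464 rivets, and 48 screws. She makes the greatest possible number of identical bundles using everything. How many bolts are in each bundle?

Number of bundles = gcd(352, 368, 464, 48).
352 = 2^5 × 11
368 = 2^4 × 23
464 = 2^4 × 29
48 = 2^4 × 3
gcd(352, 368, 464, 48) = 2^4 = 16.
bolts per bundle = 368 / 16 = 23.

23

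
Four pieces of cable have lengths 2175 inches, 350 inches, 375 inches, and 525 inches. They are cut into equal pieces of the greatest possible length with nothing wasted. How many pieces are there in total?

137

Piece length = gcd(2175, 350, 375, 525).
2175 = 3 × 5^2 × 29
350 = 2 × 5^2 × 7
375 = 3 × 5^3
525 = 3 × 5^2 × 7
gcd(2175, 350, 375, 525) = 5^2 = 25.
Total pieces = 2175/25 + 350/25 + 375/25 + 525/25 = 87 + 14 + 15 + 21 = 137.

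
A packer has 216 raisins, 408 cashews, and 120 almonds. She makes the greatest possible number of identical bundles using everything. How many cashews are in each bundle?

17

Number of bundles = gcd(216, 408, 120).
216 = 2^3 × 3^3
408 = 2^3 × 3 × 17
120 = 2^3 × 3 × 5
gcd(216, 408, 120) = 2^3 × 3 = 24.
cashews per bundle = 408 / 24 = 17.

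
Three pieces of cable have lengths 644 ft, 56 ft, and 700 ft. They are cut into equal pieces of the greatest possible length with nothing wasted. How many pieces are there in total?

Piece length = gcd(644, 56, 700).
644 = 2^2 × 7 × 23
56 = 2^3 × 7
700 = 2^2 × 5^2 × 7
gcd(644, 56, 700) = 2^2 × 7 = 28.
Total pieces = 644/28 + 56/28 + 700/28 = 23 + 2 + 25 = 50.

50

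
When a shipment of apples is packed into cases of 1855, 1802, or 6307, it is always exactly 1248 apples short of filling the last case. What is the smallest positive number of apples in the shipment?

Being 1248 short of a full case of size k means N ≡ −1248 (mod k), i.e. N + 1248 is a multiple of each size.
1855 = 5 × 7 × 53
1802 = 2 × 17 × 53
6307 = 7 × 17 × 53
LCM(1855, 1802, 6307) = 2 × 5 × 7 × 17 × 53 = 63070.
Smallest positive N is 63070 − 1248 = 61822.

61822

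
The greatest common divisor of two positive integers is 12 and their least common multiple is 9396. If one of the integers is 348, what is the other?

324

For two integers, gcd × lcm = product, so the other is (12 × 9396) / 348 = 112752 / 348 = 324.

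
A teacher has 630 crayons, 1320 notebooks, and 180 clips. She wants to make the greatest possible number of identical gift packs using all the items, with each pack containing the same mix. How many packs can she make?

The pack count must divide each quantity, so the greatest is gcd(630, 1320, 180).
630 = 2 × 3^2 × 5 × 7
1320 = 2^3 × 3 × 5 × 11
180 = 2^2 × 3^2 × 5
gcd(630, 1320, 180) = 2 × 3 × 5 = 30.

30 packs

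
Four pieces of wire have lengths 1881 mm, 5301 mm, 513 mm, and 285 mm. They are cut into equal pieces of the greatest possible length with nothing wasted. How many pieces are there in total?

Piece length = gcd(1881, 5301, 513, 285).
1881 = 3^2 × 11 × 19
5301 = 3^2 × 19 × 31
513 = 3^3 × 19
285 = 3 × 5 × 19
gcd(1881, 5301, 513, 285) = 3 × 19 = 57.
Total pieces = 1881/57 + 5301/57 + 513/57 + 285/57 = 33 + 93 + 9 + 5 = 140.

140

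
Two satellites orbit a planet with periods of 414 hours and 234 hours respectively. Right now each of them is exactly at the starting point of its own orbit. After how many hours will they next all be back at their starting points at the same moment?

5382 hours

We need the least common multiple of the intervals.
414 = 2 × 3^2 × 23
234 = 2 × 3^2 × 13
LCM(414, 234) = 2 × 3^2 × 13 × 23 = 5382.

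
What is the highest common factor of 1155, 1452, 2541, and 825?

33

1155 = 3 × 5 × 7 × 11
1452 = 2^2 × 3 × 11^2
2541 = 3 × 7 × 11^2
825 = 3 × 5^2 × 11
gcd(1155, 1452, 2541, 825) = 3 × 11 = 33.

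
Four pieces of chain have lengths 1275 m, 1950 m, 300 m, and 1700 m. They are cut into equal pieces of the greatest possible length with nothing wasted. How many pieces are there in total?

Piece length = gcd(1275, 1950, 300, 1700).
1275 = 3 × 5^2 × 17
1950 = 2 × 3 × 5^2 × 13
300 = 2^2 × 3 × 5^2
1700 = 2^2 × 5^2 × 17
gcd(1275, 1950, 300, 1700) = 5^2 = 25.
Total pieces = 1275/25 + 1950/25 + 300/25 + 1700/25 = 51 + 78 + 12 + 68 = 209.

209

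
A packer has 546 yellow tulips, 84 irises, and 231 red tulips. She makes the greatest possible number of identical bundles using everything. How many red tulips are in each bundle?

Number of bundles = gcd(546, 84, 231).
546 = 2 × 3 × 7 × 13
84 = 2^2 × 3 × 7
231 = 3 × 7 × 11
gcd(546, 84, 231) = 3 × 7 = 21.
red tulips per bundle = 231 / 21 = 11.

11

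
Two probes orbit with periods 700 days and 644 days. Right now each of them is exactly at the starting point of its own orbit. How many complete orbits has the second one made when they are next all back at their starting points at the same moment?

25 orbits

The first common completion time is the LCM of the periods.
700 = 2^2 × 5^2 × 7
644 = 2^2 × 7 × 23
LCM(700, 644) = 2^2 × 5^2 × 7 × 23 = 16100.
Orbits for period 644: 16100 / 644 = 25.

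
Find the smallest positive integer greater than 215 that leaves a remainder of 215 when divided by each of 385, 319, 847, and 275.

614290

N − 215 must be a common multiple of 385, 319, 847, and 275.
385 = 5 × 7 × 11
319 = 11 × 29
847 = 7 × 11^2
275 = 5^2 × 11
LCM(385, 319, 847, 275) = 5^2 × 7 × 11^2 × 29 = 614075.
Smallest N > 215 is LCM + 215 = 614075 + 215 = 614290.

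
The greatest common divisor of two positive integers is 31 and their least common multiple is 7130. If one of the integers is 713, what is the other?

310

For two integers, gcd × lcm = product, so the other is (31 × 7130) / 713 = 221030 / 713 = 310.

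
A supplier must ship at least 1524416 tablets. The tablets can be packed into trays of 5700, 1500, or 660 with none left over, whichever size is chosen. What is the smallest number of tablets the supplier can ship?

The number of tablets must be a common multiple of 5700, 1500, and 660, so a multiple of their LCM.
5700 = 2^2 × 3 × 5^2 × 19
1500 = 2^2 × 3 × 5^3
660 = 2^2 × 3 × 5 × 11
LCM(5700, 1500, 660) = 2^2 × 3 × 5^3 × 11 × 19 = 313500.
Smallest multiple of 313500 that is ≥ 1524416: ⌈1524416/313500⌉ × 313500 = 5 × 313500 = 1567500.

1567500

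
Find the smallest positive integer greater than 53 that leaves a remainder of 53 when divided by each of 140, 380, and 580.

77193

N − 53 must be a common multiple of 140, 380, and 580.
140 = 2^2 × 5 × 7
380 = 2^2 × 5 × 19
580 = 2^2 × 5 × 29
LCM(140, 380, 580) = 2^2 × 5 × 7 × 19 × 29 = 77140.
Smallest N > 53 is LCM + 53 = 77140 + 53 = 77193.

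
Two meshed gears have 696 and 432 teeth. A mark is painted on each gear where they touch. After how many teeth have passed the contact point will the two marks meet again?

12528 teeth

We need the least common multiple of the intervals.
696 = 2^3 × 3 × 29
432 = 2^4 × 3^3
LCM(696, 432) = 2^4 × 3^3 × 29 = 12528.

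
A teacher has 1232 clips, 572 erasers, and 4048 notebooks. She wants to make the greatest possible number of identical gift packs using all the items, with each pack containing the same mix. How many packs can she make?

44 packs

The pack count must divide each quantity, so the greatest is gcd(1232, 572, 4048).
1232 = 2^4 × 7 × 11
572 = 2^2 × 11 × 13
4048 = 2^4 × 11 × 23
gcd(1232, 572, 4048) = 2^2 × 11 = 44.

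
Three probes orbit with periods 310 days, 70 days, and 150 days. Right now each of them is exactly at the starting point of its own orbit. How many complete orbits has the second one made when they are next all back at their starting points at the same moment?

All finish a whole number of cycles simultaneously at t = LCM of the periods.
310 = 2 × 5 × 31
70 = 2 × 5 × 7
150 = 2 × 3 × 5^2
LCM(310, 70, 150) = 2 × 3 × 5^2 × 7 × 31 = 32550.
Orbits for period 70: 32550 / 70 = 465.

465 orbits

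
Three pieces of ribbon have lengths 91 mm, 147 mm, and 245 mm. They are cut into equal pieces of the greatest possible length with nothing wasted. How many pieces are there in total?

69

Piece length = gcd(91, 147, 245).
91 = 7 × 13
147 = 3 × 7^2
245 = 5 × 7^2
gcd(91, 147, 245) = 7.
Total pieces = 91/7 + 147/7 + 245/7 = 13 + 21 + 35 = 69.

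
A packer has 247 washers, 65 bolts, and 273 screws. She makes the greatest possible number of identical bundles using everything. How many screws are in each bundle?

Number of bundles = gcd(247, 65, 273).
247 = 13 × 19
65 = 5 × 13
273 = 3 × 7 × 13
gcd(247, 65, 273) = 13.
screws per bundle = 273 / 13 = 21.

21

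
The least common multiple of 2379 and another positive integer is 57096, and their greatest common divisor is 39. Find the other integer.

936

gcd × lcm = product of the two integers, so the other integer is (39 × 57096) / 2379 = 936.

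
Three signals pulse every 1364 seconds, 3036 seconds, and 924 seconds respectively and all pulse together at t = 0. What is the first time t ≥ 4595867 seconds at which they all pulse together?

4611684 seconds

Joint pulses occur at multiples of LCM(1364, 3036, 924).
1364 = 2^2 × 11 × 31
3036 = 2^2 × 3 × 11 × 23
924 = 2^2 × 3 × 7 × 11
LCM(1364, 3036, 924) = 2^2 × 3 × 7 × 11 × 23 × 31 = 658812.
Smallest multiple of 658812 that is ≥ 4595867: ⌈4595867/658812⌉ × 658812 = 7 × 658812 = 4611684.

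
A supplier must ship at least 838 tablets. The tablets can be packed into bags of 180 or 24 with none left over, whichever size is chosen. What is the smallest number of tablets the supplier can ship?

1080

The number of tablets must be a common multiple of 180 and 24, so a multiple of their LCM.
180 = 2^2 × 3^2 × 5
24 = 2^3 × 3
LCM(180, 24) = 2^3 × 3^2 × 5 = 360.
Smallest multiple of 360 that is ≥ 838: ⌈838/360⌉ × 360 = 3 × 360 = 1080.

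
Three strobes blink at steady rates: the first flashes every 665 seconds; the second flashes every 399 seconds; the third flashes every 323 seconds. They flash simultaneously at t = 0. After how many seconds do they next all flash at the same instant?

33915 seconds

We need the least common multiple of the intervals.
665 = 5 × 7 × 19
399 = 3 × 7 × 19
323 = 17 × 19
LCM(665, 399, 323) = 3 × 5 × 7 × 17 × 19 = 33915.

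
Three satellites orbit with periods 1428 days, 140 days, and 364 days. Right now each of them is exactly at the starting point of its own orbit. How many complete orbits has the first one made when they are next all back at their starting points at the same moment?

65 orbits

They are all back at their starting positions together after one LCM of the periods.
1428 = 2^2 × 3 × 7 × 17
140 = 2^2 × 5 × 7
364 = 2^2 × 7 × 13
LCM(1428, 140, 364) = 2^2 × 3 × 5 × 7 × 13 × 17 = 92820.
Orbits for period 1428: 92820 / 1428 = 65.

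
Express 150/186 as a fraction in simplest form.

150 = 2 × 3 × 5^2
186 = 2 × 3 × 31
gcd(150, 186) = 2 × 3 = 6.
Divide numerator and denominator by 6: 150/186 = 25/31.

25/31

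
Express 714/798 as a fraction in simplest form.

17/19

714 = 2 × 3 × 7 × 17
798 = 2 × 3 × 7 × 19
gcd(714, 798) = 2 × 3 × 7 = 42.
Divide numerator and denominator by 42: 714/798 = 17/19.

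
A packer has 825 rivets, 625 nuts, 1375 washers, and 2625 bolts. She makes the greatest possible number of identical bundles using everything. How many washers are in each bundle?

Number of bundles = gcd(825, 625, 1375, 2625).
825 = 3 × 5^2 × 11
625 = 5^4
1375 = 5^3 × 11
2625 = 3 × 5^3 × 7
gcd(825, 625, 1375, 2625) = 5^2 = 25.
washers per bundle = 1375 / 25 = 55.

55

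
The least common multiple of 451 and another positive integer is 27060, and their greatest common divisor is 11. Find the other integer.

660

gcd × lcm = product of the two integers, so the other integer is (11 × 27060) / 451 = 660.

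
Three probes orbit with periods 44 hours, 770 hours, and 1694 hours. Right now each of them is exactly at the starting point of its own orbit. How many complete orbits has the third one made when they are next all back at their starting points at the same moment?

10 orbits

They are all back at their starting positions together after one LCM of the periods.
44 = 2^2 × 11
770 = 2 × 5 × 7 × 11
1694 = 2 × 7 × 11^2
LCM(44, 770, 1694) = 2^2 × 5 × 7 × 11^2 = 16940.
Orbits for period 1694: 16940 / 1694 = 10.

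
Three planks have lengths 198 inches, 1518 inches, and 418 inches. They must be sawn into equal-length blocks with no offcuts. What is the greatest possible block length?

The block length must divide every plank, so the greatest is gcd(198, 1518, 418).
198 = 2 × 3^2 × 11
1518 = 2 × 3 × 11 × 23
418 = 2 × 11 × 19
gcd(198, 1518, 418) = 2 × 11 = 22.

22 inches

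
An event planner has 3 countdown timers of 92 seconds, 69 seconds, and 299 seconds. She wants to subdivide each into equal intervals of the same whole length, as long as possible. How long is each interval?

The interval must divide each timer length; the longest such is the gcd.
92 = 2^2 × 23
69 = 3 × 23
299 = 13 × 23
gcd(92, 69, 299) = 23.

23 seconds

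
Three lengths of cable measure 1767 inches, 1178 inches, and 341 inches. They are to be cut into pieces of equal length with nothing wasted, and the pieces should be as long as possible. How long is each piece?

31 inches

The greatest length dividing all of 1767, 1178, and 341 is their gcd.
1767 = 3 × 19 × 31
1178 = 2 × 19 × 31
341 = 11 × 31
gcd(1767, 1178, 341) = 31.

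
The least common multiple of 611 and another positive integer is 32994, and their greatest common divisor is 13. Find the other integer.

gcd × lcm = product of the two integers, so the other integer is (13 × 32994) / 611 = 702.

702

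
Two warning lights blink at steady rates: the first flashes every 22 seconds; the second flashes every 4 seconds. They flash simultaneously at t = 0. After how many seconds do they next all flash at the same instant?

44 seconds

They coincide at every common multiple of the periods; the first is the LCM.
22 = 2 × 11
4 = 2^2
LCM(22, 4) = 2^2 × 11 = 44.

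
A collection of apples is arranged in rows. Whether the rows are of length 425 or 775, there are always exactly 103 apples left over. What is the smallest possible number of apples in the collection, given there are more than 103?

13278

N − 103 must be a common multiple of 425 and 775.
425 = 5^2 × 17
775 = 5^2 × 31
LCM(425, 775) = 5^2 × 17 × 31 = 13175.
Smallest N > 103 is LCM + 103 = 13175 + 103 = 13278.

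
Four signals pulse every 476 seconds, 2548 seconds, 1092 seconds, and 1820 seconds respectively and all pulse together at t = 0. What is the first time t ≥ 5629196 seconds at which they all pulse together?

5847660 seconds

Joint pulses occur at multiples of LCM(476, 2548, 1092, 1820).
476 = 2^2 × 7 × 17
2548 = 2^2 × 7^2 × 13
1092 = 2^2 × 3 × 7 × 13
1820 = 2^2 × 5 × 7 × 13
LCM(476, 2548, 1092, 1820) = 2^2 × 3 × 5 × 7^2 × 13 × 17 = 649740.
Smallest multiple of 649740 that is ≥ 5629196: ⌈5629196/649740⌉ × 649740 = 9 × 649740 = 5847660.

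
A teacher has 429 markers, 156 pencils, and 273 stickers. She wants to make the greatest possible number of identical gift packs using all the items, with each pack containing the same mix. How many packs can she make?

39 packs

The pack count must divide each quantity, so the greatest is gcd(429, 156, 273).
429 = 3 × 11 × 13
156 = 2^2 × 3 × 13
273 = 3 × 7 × 13
gcd(429, 156, 273) = 3 × 13 = 39.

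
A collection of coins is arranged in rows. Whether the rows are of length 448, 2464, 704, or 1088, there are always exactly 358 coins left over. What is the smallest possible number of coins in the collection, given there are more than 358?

84134

N − 358 must be a common multiple of 448, 2464, 704, and 1088.
448 = 2^6 × 7
2464 = 2^5 × 7 × 11
704 = 2^6 × 11
1088 = 2^6 × 17
LCM(448, 2464, 704, 1088) = 2^6 × 7 × 11 × 17 = 83776.
Smallest N > 358 is LCM + 358 = 83776 + 358 = 84134.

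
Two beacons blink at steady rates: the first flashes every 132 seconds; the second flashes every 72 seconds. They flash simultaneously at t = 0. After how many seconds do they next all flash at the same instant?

792 seconds

The first simultaneous occurrence is after LCM of the individual periods.
132 = 2^2 × 3 × 11
72 = 2^3 × 3^2
LCM(132, 72) = 2^3 × 3^2 × 11 = 792.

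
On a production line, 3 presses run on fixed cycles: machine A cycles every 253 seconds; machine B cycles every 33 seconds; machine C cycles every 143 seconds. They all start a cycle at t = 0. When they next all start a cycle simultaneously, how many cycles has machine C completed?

All finish a whole number of cycles simultaneously at t = LCM of the periods.
253 = 11 × 23
33 = 3 × 11
143 = 11 × 13
LCM(253, 33, 143) = 3 × 11 × 13 × 23 = 9867.
Cycles for period 143: 9867 / 143 = 69.

69 cycles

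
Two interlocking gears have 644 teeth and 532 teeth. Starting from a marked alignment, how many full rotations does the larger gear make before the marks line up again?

They are all back at their starting positions together after one LCM of the periods.
644 = 2^2 × 7 × 23
532 = 2^2 × 7 × 19
LCM(644, 532) = 2^2 × 7 × 19 × 23 = 12236.
Rotations for period 644: 12236 / 644 = 19.

19 rotations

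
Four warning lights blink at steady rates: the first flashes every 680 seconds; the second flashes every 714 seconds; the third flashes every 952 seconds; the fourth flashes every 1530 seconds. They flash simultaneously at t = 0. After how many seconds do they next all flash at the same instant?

They coincide at every common multiple of the periods; the first is the LCM.
680 = 2^3 × 5 × 17
714 = 2 × 3 × 7 × 17
952 = 2^3 × 7 × 17
1530 = 2 × 3^2 × 5 × 17
LCM(680, 714, 952, 1530) = 2^3 × 3^2 × 5 × 7 × 17 = 42840.

42840 seconds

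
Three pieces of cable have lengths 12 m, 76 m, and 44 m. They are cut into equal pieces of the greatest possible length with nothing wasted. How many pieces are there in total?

33

Piece length = gcd(12, 76, 44).
12 = 2^2 × 3
76 = 2^2 × 19
44 = 2^2 × 11
gcd(12, 76, 44) = 2^2 = 4.
Total pieces = 12/4 + 76/4 + 44/4 = 3 + 19 + 11 = 33.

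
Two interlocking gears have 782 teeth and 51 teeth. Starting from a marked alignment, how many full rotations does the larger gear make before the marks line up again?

3 rotations

The first common completion time is the LCM of the periods.
782 = 2 × 17 × 23
51 = 3 × 17
LCM(782, 51) = 2 × 3 × 17 × 23 = 2346.
Rotations for period 782: 2346 / 782 = 3.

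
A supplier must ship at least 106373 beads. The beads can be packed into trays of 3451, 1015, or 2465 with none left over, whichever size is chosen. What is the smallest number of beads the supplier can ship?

120785

The number of beads must be a common multiple of 3451, 1015, and 2465, so a multiple of their LCM.
3451 = 7 × 17 × 29
1015 = 5 × 7 × 29
2465 = 5 × 17 × 29
LCM(3451, 1015, 2465) = 5 × 7 × 17 × 29 = 17255.
Smallest multiple of 17255 that is ≥ 106373: ⌈106373/17255⌉ × 17255 = 7 × 17255 = 120785.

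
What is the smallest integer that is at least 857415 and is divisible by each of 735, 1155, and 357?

962115

The integer must be a common multiple of 735, 1155, and 357, so a multiple of their LCM.
735 = 3 × 5 × 7^2
1155 = 3 × 5 × 7 × 11
357 = 3 × 7 × 17
LCM(735, 1155, 357) = 3 × 5 × 7^2 × 11 × 17 = 137445.
Smallest multiple of 137445 that is ≥ 857415: ⌈857415/137445⌉ × 137445 = 7 × 137445 = 962115.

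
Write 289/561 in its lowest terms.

289 = 17^2
561 = 3 × 11 × 17
gcd(289, 561) = 17.
Divide numerator and denominator by 17: 289/561 = 17/33.

17/33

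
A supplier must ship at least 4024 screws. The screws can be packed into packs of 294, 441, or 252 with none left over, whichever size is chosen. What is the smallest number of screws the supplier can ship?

5292

The number of screws must be a common multiple of 294, 441, and 252, so a multiple of their LCM.
294 = 2 × 3 × 7^2
441 = 3^2 × 7^2
252 = 2^2 × 3^2 × 7
LCM(294, 441, 252) = 2^2 × 3^2 × 7^2 = 1764.
Smallest multiple of 1764 that is ≥ 4024: ⌈4024/1764⌉ × 1764 = 3 × 1764 = 5292.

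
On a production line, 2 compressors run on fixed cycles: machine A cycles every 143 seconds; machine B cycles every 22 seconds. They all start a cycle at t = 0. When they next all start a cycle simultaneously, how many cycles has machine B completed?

13 cycles

They are all back at their starting positions together after one LCM of the periods.
143 = 11 × 13
22 = 2 × 11
LCM(143, 22) = 2 × 11 × 13 = 286.
Cycles for period 22: 286 / 22 = 13.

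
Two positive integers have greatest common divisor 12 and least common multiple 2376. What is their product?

For any two positive integers, gcd × lcm = product = 12 × 2376 = 28512.

28512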